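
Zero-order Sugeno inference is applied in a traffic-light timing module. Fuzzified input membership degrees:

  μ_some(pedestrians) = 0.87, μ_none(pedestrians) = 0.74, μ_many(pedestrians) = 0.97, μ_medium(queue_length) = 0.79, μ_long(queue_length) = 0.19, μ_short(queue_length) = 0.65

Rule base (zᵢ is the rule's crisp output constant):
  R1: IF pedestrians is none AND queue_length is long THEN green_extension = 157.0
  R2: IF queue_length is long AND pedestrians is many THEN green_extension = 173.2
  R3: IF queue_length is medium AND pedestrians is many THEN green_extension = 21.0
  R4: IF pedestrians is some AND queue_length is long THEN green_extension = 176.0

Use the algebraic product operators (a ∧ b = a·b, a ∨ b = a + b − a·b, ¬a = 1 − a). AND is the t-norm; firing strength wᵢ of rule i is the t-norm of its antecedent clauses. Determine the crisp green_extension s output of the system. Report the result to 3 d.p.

R1 (z=157.0): none=0.74, long=0.19; AND[a·b] → w = 0.1406
R2 (z=173.2): long=0.19, many=0.97; AND[a·b] → w = 0.1843
R3 (z=21.0): medium=0.79, many=0.97; AND[a·b] → w = 0.7663
R4 (z=176.0): some=0.87, long=0.19; AND[a·b] → w = 0.1653
Weighted average = (0.1406·157.0 + 0.1843·173.2 + 0.7663·21.0 + 0.1653·176.0) / (0.1406 + 0.1843 + 0.7663 + 0.1653)
  = 99.1801 / 1.2565 = 78.934

78.934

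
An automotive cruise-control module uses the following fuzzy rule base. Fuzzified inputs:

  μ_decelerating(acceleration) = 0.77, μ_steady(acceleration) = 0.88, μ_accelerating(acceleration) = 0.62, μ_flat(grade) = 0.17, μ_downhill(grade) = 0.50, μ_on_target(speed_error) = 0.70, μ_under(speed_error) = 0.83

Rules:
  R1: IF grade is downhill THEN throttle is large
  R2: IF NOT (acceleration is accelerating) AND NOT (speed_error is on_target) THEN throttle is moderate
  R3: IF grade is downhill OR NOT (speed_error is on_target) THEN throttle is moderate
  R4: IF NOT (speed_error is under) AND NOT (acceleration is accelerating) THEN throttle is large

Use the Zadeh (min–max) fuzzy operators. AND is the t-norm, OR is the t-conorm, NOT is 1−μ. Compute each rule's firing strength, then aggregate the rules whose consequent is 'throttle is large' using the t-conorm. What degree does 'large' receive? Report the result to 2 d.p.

R1: downhill=0.50 → w = 0.50
R2: ¬accelerating=1−0.62=0.38, ¬on_target=1−0.70=0.30; AND[min(a, b)] → w = 0.30
R3: downhill=0.50, ¬on_target=1−0.70=0.30; OR[max(a, b)] → w = 0.50
R4: ¬under=1−0.83=0.17, ¬accelerating=1−0.62=0.38; AND[min(a, b)] → w = 0.17
Rules with consequent 'large': {R1, R4} → strengths 0.50, 0.17
Aggregate via t-conorm [max(a, b)]: 0.50

0.50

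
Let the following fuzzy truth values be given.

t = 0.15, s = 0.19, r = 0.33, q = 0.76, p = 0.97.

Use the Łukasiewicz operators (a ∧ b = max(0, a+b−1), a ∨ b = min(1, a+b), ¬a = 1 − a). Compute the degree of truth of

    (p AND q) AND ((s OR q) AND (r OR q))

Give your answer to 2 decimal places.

p AND q = max(0, a+b−1) on (0.97, 0.76) = 0.73
s OR q = min(1, a+b) on (0.19, 0.76) = 0.95
r OR q = min(1, a+b) on (0.33, 0.76) = 1.00
(s OR q) AND (r OR q) = max(0, a+b−1) on (0.95, 1.00) = 0.95
(p AND q) AND ((s OR q) AND (r OR q)) = max(0, a+b−1) on (0.73, 0.95) = 0.68

0.68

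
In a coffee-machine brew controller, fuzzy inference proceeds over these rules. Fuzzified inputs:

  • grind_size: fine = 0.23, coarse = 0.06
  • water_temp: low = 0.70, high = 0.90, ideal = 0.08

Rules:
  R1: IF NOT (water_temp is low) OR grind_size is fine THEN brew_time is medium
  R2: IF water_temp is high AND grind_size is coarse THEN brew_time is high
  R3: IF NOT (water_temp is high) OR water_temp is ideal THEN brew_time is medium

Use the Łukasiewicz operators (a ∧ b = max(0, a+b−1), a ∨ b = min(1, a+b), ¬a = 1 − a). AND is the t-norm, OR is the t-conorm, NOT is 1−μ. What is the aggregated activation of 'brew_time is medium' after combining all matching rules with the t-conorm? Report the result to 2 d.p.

R1: ¬low=1−0.70=0.30, fine=0.23; OR[min(1, a+b)] → w = 0.53
R2: high=0.90, coarse=0.06; AND[max(0, a+b−1)] → w = 0.00
R3: ¬high=1−0.90=0.10, ideal=0.08; OR[min(1, a+b)] → w = 0.18
Rules with consequent 'medium': {R1, R3} → strengths 0.53, 0.18
Aggregate via t-conorm [min(1, a+b)]: 0.71

0.71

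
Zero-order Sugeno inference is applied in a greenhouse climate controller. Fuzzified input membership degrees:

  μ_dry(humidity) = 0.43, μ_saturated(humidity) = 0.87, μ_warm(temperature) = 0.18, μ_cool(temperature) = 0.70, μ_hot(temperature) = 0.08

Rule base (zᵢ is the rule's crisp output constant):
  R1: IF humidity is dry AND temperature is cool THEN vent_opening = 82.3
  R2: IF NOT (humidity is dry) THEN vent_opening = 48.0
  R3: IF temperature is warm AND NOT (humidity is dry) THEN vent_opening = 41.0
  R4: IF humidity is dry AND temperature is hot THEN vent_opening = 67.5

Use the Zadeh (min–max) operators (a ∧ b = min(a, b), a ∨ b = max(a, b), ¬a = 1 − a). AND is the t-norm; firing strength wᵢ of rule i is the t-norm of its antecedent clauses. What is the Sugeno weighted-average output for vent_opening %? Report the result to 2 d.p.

59.94

R1 (z=82.3): dry=0.43, cool=0.70; AND[min(a, b)] → w = 0.43
R2 (z=48.0): ¬dry=1−0.43=0.57 → w = 0.57
R3 (z=41.0): warm=0.18, ¬dry=1−0.43=0.57; AND[min(a, b)] → w = 0.18
R4 (z=67.5): dry=0.43, hot=0.08; AND[min(a, b)] → w = 0.08
Weighted average = (0.43·82.3 + 0.57·48.0 + 0.18·41.0 + 0.08·67.5) / (0.43 + 0.57 + 0.18 + 0.08)
  = 75.5290 / 1.2600 = 59.94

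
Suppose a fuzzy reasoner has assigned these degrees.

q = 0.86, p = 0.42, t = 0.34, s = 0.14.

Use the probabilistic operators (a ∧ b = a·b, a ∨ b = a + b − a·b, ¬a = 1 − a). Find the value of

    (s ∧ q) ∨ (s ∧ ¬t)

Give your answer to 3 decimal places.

0.202

s ∧ q = a·b on (0.1400, 0.8600) = 0.1204
¬t = 1 − 0.3400 = 0.6600
s ∧ ¬t = a·b on (0.1400, 0.6600) = 0.0924
(s ∧ q) ∨ (s ∧ ¬t) = a + b − a·b on (0.1204, 0.0924) = 0.2017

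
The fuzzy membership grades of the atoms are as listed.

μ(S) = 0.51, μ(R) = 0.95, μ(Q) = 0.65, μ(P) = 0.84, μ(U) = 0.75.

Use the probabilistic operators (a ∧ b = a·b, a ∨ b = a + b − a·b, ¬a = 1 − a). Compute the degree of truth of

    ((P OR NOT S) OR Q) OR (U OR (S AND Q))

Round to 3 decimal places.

NOT S = 1 − 0.5100 = 0.4900
P OR NOT S = a + b − a·b on (0.8400, 0.4900) = 0.9184
(P OR NOT S) OR Q = a + b − a·b on (0.9184, 0.6500) = 0.9714
S AND Q = a·b on (0.5100, 0.6500) = 0.3315
U OR (S AND Q) = a + b − a·b on (0.7500, 0.3315) = 0.8329
((P OR NOT S) OR Q) OR (U OR (S AND Q)) = a + b − a·b on (0.9714, 0.8329) = 0.9952

0.995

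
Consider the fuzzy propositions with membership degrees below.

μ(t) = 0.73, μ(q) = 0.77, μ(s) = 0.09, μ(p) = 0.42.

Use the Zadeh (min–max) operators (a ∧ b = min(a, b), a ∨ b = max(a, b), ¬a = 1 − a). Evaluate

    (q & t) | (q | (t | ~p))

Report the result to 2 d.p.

q & t = min(a, b) on (0.77, 0.73) = 0.73
~p = 1 − 0.42 = 0.58
t | ~p = max(a, b) on (0.73, 0.58) = 0.73
q | (t | ~p) = max(a, b) on (0.77, 0.73) = 0.77
(q & t) | (q | (t | ~p)) = max(a, b) on (0.73, 0.77) = 0.77

0.77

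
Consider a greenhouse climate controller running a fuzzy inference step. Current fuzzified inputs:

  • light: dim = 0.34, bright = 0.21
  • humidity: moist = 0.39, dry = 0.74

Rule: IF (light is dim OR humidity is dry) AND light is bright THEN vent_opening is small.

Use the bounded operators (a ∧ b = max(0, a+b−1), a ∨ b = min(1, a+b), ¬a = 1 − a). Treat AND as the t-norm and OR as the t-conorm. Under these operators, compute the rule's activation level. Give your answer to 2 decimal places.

firing strength: (dim=0.34 OR dry=0.74) = 1.00; AND[max(0, a+b−1)] with bright=0.21 → w = 0.21

0.21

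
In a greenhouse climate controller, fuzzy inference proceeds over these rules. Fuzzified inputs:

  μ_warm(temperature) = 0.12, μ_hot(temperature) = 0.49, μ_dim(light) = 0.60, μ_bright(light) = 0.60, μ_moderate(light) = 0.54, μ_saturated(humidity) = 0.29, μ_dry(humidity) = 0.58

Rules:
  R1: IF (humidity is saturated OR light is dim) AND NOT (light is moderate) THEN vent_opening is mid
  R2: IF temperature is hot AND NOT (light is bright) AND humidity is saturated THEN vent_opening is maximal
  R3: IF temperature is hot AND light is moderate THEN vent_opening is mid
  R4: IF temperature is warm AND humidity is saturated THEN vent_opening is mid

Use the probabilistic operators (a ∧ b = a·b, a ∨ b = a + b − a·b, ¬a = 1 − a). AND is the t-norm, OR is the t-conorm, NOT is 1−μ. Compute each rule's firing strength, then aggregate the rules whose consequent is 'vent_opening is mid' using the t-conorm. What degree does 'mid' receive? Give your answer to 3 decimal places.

0.524

R1: (saturated=0.29 OR dim=0.60) = 0.7160; AND[a·b] with ¬moderate=1−0.54=0.46 → w = 0.3294
R2: hot=0.49, ¬bright=1−0.60=0.40, saturated=0.29; AND[a·b] → w = 0.0568
R3: hot=0.49, moderate=0.54; AND[a·b] → w = 0.2646
R4: warm=0.12, saturated=0.29; AND[a·b] → w = 0.0348
Rules with consequent 'mid': {R1, R3, R4} → strengths 0.3294, 0.2646, 0.0348
Aggregate via t-conorm [a + b − a·b]: 0.5240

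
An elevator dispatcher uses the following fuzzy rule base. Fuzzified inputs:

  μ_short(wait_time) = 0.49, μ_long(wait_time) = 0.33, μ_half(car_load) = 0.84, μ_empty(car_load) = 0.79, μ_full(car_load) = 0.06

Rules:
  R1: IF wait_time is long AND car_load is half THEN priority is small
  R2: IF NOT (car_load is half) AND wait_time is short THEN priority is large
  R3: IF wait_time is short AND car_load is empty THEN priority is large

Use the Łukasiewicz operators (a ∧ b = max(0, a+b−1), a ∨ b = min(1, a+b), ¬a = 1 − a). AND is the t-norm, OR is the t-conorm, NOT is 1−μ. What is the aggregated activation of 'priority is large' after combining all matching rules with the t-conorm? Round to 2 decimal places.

0.28

R1: long=0.33, half=0.84; AND[max(0, a+b−1)] → w = 0.17
R2: ¬half=1−0.84=0.16, short=0.49; AND[max(0, a+b−1)] → w = 0.00
R3: short=0.49, empty=0.79; AND[max(0, a+b−1)] → w = 0.28
Rules with consequent 'large': {R2, R3} → strengths 0.00, 0.28
Aggregate via t-conorm [min(1, a+b)]: 0.28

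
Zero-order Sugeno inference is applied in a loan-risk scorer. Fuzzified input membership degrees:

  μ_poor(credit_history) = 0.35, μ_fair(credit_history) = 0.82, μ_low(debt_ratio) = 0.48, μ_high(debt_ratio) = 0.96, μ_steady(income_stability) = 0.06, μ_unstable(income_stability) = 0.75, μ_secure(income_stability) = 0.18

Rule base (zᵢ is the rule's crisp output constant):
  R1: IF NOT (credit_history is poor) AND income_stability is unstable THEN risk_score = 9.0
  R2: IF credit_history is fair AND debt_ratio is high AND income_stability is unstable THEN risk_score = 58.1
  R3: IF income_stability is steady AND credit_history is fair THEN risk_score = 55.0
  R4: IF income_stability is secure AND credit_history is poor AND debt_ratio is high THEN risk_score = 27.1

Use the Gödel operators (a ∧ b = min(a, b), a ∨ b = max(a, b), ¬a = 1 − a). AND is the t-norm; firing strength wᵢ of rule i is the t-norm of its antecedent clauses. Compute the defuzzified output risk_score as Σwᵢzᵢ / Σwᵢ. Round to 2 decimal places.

R1 (z=9.0): ¬poor=1−0.35=0.65, unstable=0.75; AND[min(a, b)] → w = 0.65
R2 (z=58.1): fair=0.82, high=0.96, unstable=0.75; AND[min(a, b)] → w = 0.75
R3 (z=55.0): steady=0.06, fair=0.82; AND[min(a, b)] → w = 0.06
R4 (z=27.1): secure=0.18, poor=0.35, high=0.96; AND[min(a, b)] → w = 0.18
Weighted average = (0.65·9.0 + 0.75·58.1 + 0.06·55.0 + 0.18·27.1) / (0.65 + 0.75 + 0.06 + 0.18)
  = 57.6030 / 1.6400 = 35.12

35.12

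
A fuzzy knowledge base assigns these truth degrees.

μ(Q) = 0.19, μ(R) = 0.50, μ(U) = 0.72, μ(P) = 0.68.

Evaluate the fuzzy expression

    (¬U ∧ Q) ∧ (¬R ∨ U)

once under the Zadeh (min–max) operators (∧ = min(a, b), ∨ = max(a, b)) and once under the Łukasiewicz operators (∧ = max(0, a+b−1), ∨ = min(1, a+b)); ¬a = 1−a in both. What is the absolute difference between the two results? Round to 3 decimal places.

Under Zadeh (min–max):
  ¬U = 1 − 0.72 = 0.28
  ¬U ∧ Q = min(a, b) on (0.28, 0.19) = 0.19
  ¬R = 1 − 0.50 = 0.50
  ¬R ∨ U = max(a, b) on (0.50, 0.72) = 0.72
  (¬U ∧ Q) ∧ (¬R ∨ U) = min(a, b) on (0.19, 0.72) = 0.19
  → value = 0.1900
Under Łukasiewicz:
  ¬U = 1 − 0.72 = 0.28
  ¬U ∧ Q = max(0, a+b−1) on (0.28, 0.19) = 0.00
  ¬R = 1 − 0.50 = 0.50
  ¬R ∨ U = min(1, a+b) on (0.50, 0.72) = 1.00
  (¬U ∧ Q) ∧ (¬R ∨ U) = max(0, a+b−1) on (0.00, 1.00) = 0.00
  → value = 0.0000
|0.1900 − 0.0000| = 0.190

0.190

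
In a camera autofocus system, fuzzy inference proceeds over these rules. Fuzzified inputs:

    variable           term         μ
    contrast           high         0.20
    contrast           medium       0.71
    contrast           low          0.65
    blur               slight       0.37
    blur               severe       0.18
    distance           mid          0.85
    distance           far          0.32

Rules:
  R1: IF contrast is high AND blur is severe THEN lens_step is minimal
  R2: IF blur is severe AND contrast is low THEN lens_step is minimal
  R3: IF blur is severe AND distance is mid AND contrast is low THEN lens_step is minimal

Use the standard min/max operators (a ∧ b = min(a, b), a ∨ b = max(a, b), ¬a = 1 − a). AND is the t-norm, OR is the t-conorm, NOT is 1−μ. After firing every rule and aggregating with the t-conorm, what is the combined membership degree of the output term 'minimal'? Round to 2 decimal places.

R1: high=0.20, severe=0.18; AND[min(a, b)] → w = 0.18
R2: severe=0.18, low=0.65; AND[min(a, b)] → w = 0.18
R3: severe=0.18, mid=0.85, low=0.65; AND[min(a, b)] → w = 0.18
Rules with consequent 'minimal': {R1, R2, R3} → strengths 0.18, 0.18, 0.18
Aggregate via t-conorm [max(a, b)]: 0.18

0.18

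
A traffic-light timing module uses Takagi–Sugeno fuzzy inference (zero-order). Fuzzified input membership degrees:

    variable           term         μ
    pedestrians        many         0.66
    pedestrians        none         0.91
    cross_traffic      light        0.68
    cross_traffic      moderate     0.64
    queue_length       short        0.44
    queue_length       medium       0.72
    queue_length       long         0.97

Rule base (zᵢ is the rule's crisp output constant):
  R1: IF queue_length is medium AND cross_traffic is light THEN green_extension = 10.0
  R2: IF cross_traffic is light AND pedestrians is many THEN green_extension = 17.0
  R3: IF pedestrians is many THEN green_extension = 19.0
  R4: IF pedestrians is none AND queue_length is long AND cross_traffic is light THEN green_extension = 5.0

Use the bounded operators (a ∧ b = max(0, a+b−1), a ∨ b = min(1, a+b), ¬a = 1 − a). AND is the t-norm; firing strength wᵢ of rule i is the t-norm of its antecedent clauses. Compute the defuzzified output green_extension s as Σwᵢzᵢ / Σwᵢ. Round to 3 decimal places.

R1 (z=10.0): medium=0.72, light=0.68; AND[max(0, a+b−1)] → w = 0.40
R2 (z=17.0): light=0.68, many=0.66; AND[max(0, a+b−1)] → w = 0.34
R3 (z=19.0): many=0.66 → w = 0.66
R4 (z=5.0): none=0.91, long=0.97, light=0.68; AND[max(0, a+b−1)] → w = 0.56
Weighted average = (0.40·10.0 + 0.34·17.0 + 0.66·19.0 + 0.56·5.0) / (0.40 + 0.34 + 0.66 + 0.56)
  = 25.1200 / 1.9600 = 12.816

12.816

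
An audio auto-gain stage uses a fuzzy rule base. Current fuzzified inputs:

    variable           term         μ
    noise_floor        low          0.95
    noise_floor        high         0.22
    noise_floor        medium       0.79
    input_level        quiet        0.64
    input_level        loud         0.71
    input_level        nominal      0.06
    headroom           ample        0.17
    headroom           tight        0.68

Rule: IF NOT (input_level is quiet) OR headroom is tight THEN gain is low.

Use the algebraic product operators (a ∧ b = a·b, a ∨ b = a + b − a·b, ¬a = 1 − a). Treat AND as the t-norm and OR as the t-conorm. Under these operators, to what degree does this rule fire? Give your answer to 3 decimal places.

firing strength: ¬quiet=1−0.64=0.36, tight=0.68; OR[a + b − a·b] → w = 0.7952

0.795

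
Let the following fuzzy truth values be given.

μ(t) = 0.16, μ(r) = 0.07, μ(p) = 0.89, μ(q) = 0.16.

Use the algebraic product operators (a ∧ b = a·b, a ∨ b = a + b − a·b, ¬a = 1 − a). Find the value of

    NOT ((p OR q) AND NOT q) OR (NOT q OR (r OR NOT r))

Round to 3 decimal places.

0.992

p OR q = a + b − a·b on (0.8900, 0.1600) = 0.9076
NOT q = 1 − 0.1600 = 0.8400
(p OR q) AND NOT q = a·b on (0.9076, 0.8400) = 0.7624
NOT ((p OR q) AND NOT q) = 1 − 0.7624 = 0.2376
NOT q = 1 − 0.1600 = 0.8400
NOT r = 1 − 0.0700 = 0.9300
r OR NOT r = a + b − a·b on (0.0700, 0.9300) = 0.9349
NOT q OR (r OR NOT r) = a + b − a·b on (0.8400, 0.9349) = 0.9896
NOT ((p OR q) AND NOT q) OR (NOT q OR (r OR NOT r)) = a + b − a·b on (0.2376, 0.9896) = 0.9921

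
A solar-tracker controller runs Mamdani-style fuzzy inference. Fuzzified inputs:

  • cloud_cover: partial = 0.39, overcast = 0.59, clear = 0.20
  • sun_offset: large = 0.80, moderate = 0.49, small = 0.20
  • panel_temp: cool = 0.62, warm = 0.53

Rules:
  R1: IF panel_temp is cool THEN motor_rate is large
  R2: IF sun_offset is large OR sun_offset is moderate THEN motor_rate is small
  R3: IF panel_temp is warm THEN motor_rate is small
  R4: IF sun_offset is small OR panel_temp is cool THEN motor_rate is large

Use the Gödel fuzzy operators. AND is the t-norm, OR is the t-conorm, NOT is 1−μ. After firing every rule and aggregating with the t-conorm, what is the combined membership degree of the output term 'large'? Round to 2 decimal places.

0.62

R1: cool=0.62 → w = 0.62
R2: large=0.80, moderate=0.49; OR[max(a, b)] → w = 0.80
R3: warm=0.53 → w = 0.53
R4: small=0.20, cool=0.62; OR[max(a, b)] → w = 0.62
Rules with consequent 'large': {R1, R4} → strengths 0.62, 0.62
Aggregate via t-conorm [max(a, b)]: 0.62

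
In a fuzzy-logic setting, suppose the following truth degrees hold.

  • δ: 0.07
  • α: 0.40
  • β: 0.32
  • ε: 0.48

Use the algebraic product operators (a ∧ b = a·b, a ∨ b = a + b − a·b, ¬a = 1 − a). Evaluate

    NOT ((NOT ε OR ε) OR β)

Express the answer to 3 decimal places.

NOT ε = 1 − 0.4800 = 0.5200
NOT ε OR ε = a + b − a·b on (0.5200, 0.4800) = 0.7504
(NOT ε OR ε) OR β = a + b − a·b on (0.7504, 0.3200) = 0.8303
NOT ((NOT ε OR ε) OR β) = 1 − 0.8303 = 0.1697

0.170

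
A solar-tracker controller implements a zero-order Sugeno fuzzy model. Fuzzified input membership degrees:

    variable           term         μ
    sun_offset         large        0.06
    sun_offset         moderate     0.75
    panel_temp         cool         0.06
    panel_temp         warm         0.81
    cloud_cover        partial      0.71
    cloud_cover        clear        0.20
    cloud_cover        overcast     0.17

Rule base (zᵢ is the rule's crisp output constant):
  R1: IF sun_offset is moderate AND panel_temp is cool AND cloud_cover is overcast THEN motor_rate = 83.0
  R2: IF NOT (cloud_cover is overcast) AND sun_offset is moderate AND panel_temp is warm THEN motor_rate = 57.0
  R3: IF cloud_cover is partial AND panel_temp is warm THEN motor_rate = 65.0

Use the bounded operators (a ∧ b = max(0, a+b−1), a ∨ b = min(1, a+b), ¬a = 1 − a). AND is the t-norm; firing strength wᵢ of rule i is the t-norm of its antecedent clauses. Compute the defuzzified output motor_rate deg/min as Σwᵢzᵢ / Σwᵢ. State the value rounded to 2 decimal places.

R1 (z=83.0): moderate=0.75, cool=0.06, overcast=0.17; AND[max(0, a+b−1)] → w = 0.00
R2 (z=57.0): ¬overcast=1−0.17=0.83, moderate=0.75, warm=0.81; AND[max(0, a+b−1)] → w = 0.39
R3 (z=65.0): partial=0.71, warm=0.81; AND[max(0, a+b−1)] → w = 0.52
Weighted average = (0.00·83.0 + 0.39·57.0 + 0.52·65.0) / (0.00 + 0.39 + 0.52)
  = 56.0300 / 0.9100 = 61.57

61.57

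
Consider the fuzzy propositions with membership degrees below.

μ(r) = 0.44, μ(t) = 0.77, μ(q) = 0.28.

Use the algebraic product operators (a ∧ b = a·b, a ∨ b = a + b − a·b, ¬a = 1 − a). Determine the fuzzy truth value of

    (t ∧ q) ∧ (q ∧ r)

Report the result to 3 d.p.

t ∧ q = a·b on (0.7700, 0.2800) = 0.2156
q ∧ r = a·b on (0.2800, 0.4400) = 0.1232
(t ∧ q) ∧ (q ∧ r) = a·b on (0.2156, 0.1232) = 0.0266

0.027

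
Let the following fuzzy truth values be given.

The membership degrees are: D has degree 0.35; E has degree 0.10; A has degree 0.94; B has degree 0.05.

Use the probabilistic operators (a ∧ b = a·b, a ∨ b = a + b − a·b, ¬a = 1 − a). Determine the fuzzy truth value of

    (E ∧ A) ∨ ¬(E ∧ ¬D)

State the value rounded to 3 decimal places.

E ∧ A = a·b on (0.1000, 0.9400) = 0.0940
¬D = 1 − 0.3500 = 0.6500
E ∧ ¬D = a·b on (0.1000, 0.6500) = 0.0650
¬(E ∧ ¬D) = 1 − 0.0650 = 0.9350
(E ∧ A) ∨ ¬(E ∧ ¬D) = a + b − a·b on (0.0940, 0.9350) = 0.9411

0.941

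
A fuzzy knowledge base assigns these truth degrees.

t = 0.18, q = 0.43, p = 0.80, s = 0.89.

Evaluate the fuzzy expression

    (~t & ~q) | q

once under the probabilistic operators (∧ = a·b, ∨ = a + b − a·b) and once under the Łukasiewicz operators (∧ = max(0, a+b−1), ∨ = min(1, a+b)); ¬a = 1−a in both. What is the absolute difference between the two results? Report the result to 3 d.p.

0.124

Under probabilistic:
  ~t = 1 − 0.1800 = 0.8200
  ~q = 1 − 0.4300 = 0.5700
  ~t & ~q = a·b on (0.8200, 0.5700) = 0.4674
  (~t & ~q) | q = a + b − a·b on (0.4674, 0.4300) = 0.6964
  → value = 0.6964
Under Łukasiewicz:
  ~t = 1 − 0.18 = 0.82
  ~q = 1 − 0.43 = 0.57
  ~t & ~q = max(0, a+b−1) on (0.82, 0.57) = 0.39
  (~t & ~q) | q = min(1, a+b) on (0.39, 0.43) = 0.82
  → value = 0.8200
|0.6964 − 0.8200| = 0.124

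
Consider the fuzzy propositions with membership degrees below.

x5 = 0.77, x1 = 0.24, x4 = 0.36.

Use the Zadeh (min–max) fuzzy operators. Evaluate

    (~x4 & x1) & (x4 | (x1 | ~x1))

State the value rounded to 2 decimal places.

~x4 = 1 − 0.36 = 0.64
~x4 & x1 = min(a, b) on (0.64, 0.24) = 0.24
~x1 = 1 − 0.24 = 0.76
x1 | ~x1 = max(a, b) on (0.24, 0.76) = 0.76
x4 | (x1 | ~x1) = max(a, b) on (0.36, 0.76) = 0.76
(~x4 & x1) & (x4 | (x1 | ~x1)) = min(a, b) on (0.24, 0.76) = 0.24

0.24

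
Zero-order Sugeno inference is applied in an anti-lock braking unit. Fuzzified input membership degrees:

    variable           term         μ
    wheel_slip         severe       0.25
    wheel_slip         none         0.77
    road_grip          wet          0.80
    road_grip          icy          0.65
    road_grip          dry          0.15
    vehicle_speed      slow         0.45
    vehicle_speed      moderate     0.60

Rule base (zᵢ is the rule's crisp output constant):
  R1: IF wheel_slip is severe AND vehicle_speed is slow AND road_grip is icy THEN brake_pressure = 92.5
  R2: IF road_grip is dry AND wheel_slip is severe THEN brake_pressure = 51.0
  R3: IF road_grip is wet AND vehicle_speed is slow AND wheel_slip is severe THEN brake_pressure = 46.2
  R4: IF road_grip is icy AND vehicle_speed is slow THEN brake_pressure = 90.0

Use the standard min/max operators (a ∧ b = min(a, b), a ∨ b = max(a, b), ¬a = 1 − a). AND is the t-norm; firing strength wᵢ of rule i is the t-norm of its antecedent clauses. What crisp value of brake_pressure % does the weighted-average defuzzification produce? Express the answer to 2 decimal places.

75.30

R1 (z=92.5): severe=0.25, slow=0.45, icy=0.65; AND[min(a, b)] → w = 0.25
R2 (z=51.0): dry=0.15, severe=0.25; AND[min(a, b)] → w = 0.15
R3 (z=46.2): wet=0.80, slow=0.45, severe=0.25; AND[min(a, b)] → w = 0.25
R4 (z=90.0): icy=0.65, slow=0.45; AND[min(a, b)] → w = 0.45
Weighted average = (0.25·92.5 + 0.15·51.0 + 0.25·46.2 + 0.45·90.0) / (0.25 + 0.15 + 0.25 + 0.45)
  = 82.8250 / 1.1000 = 75.30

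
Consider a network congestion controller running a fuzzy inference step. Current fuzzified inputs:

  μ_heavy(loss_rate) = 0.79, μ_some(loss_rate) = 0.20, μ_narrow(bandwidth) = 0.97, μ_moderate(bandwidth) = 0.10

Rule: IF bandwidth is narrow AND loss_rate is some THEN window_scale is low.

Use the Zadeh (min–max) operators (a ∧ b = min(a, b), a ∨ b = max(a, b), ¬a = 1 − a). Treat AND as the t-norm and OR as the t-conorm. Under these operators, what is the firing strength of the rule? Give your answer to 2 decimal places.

0.20

firing strength: narrow=0.97, some=0.20; AND[min(a, b)] → w = 0.20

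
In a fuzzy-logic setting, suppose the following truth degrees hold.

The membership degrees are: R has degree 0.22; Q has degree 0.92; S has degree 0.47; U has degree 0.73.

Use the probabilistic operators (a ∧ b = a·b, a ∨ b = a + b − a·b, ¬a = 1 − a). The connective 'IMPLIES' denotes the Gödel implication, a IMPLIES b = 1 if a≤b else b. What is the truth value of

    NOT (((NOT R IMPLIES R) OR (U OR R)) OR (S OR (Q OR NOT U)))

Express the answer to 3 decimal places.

0.005

NOT R = 1 − 0.2200 = 0.7800
NOT R IMPLIES R  [Gödel: 1 if a≤b else b] with a=0.7800, b=0.2200 → 0.2200
U OR R = a + b − a·b on (0.7300, 0.2200) = 0.7894
(NOT R IMPLIES R) OR (U OR R) = a + b − a·b on (0.2200, 0.7894) = 0.8357
NOT U = 1 − 0.7300 = 0.2700
Q OR NOT U = a + b − a·b on (0.9200, 0.2700) = 0.9416
S OR (Q OR NOT U) = a + b − a·b on (0.4700, 0.9416) = 0.9690
((NOT R IMPLIES R) OR (U OR R)) OR (S OR (Q OR NOT U)) = a + b − a·b on (0.8357, 0.9690) = 0.9949
NOT (((NOT R IMPLIES R) OR (U OR R)) OR (S OR (Q OR NOT U))) = 1 − 0.9949 = 0.0051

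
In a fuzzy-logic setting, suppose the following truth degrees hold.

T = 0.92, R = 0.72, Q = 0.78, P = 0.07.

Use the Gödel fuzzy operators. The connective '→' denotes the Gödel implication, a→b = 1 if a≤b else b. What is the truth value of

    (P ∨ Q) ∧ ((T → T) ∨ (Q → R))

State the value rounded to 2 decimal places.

0.78

P ∨ Q = max(a, b) on (0.07, 0.78) = 0.78
T → T  [Gödel: 1 if a≤b else b] with a=0.92, b=0.92 → 1.00
Q → R  [Gödel: 1 if a≤b else b] with a=0.78, b=0.72 → 0.72
(T → T) ∨ (Q → R) = max(a, b) on (1.00, 0.72) = 1.00
(P ∨ Q) ∧ ((T → T) ∨ (Q → R)) = min(a, b) on (0.78, 1.00) = 0.78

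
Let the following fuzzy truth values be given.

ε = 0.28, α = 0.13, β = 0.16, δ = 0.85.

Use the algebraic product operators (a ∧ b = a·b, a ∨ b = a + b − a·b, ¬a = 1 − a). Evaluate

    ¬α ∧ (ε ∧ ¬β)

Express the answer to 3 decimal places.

¬α = 1 − 0.1300 = 0.8700
¬β = 1 − 0.1600 = 0.8400
ε ∧ ¬β = a·b on (0.2800, 0.8400) = 0.2352
¬α ∧ (ε ∧ ¬β) = a·b on (0.8700, 0.2352) = 0.2046

0.205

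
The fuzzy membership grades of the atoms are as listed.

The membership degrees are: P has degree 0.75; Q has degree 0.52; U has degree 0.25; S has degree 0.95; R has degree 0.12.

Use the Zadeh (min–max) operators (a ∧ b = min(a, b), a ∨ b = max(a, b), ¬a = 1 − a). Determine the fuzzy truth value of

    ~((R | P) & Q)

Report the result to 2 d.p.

R | P = max(a, b) on (0.12, 0.75) = 0.75
(R | P) & Q = min(a, b) on (0.75, 0.52) = 0.52
~((R | P) & Q) = 1 − 0.52 = 0.48

0.48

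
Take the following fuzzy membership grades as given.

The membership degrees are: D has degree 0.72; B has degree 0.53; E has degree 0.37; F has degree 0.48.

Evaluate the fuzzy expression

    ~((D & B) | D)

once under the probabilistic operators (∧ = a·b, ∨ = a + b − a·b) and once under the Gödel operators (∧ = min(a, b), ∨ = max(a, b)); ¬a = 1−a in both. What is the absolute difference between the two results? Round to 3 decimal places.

0.107

Under probabilistic:
  D & B = a·b on (0.7200, 0.5300) = 0.3816
  (D & B) | D = a + b − a·b on (0.3816, 0.7200) = 0.8268
  ~((D & B) | D) = 1 − 0.8268 = 0.1732
  → value = 0.1732
Under Gödel:
  D & B = min(a, b) on (0.72, 0.53) = 0.53
  (D & B) | D = max(a, b) on (0.53, 0.72) = 0.72
  ~((D & B) | D) = 1 − 0.72 = 0.28
  → value = 0.2800
|0.1732 − 0.2800| = 0.107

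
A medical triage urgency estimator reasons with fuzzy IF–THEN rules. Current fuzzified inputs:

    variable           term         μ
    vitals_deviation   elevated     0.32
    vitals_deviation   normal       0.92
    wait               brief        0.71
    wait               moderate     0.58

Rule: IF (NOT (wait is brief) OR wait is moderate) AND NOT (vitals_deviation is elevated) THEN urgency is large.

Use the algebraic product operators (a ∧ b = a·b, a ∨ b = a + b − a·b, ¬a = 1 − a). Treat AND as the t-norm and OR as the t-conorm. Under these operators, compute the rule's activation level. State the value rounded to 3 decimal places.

firing strength: (¬brief=1−0.71=0.29 OR moderate=0.58) = 0.7018; AND[a·b] with ¬elevated=1−0.32=0.68 → w = 0.4772

0.477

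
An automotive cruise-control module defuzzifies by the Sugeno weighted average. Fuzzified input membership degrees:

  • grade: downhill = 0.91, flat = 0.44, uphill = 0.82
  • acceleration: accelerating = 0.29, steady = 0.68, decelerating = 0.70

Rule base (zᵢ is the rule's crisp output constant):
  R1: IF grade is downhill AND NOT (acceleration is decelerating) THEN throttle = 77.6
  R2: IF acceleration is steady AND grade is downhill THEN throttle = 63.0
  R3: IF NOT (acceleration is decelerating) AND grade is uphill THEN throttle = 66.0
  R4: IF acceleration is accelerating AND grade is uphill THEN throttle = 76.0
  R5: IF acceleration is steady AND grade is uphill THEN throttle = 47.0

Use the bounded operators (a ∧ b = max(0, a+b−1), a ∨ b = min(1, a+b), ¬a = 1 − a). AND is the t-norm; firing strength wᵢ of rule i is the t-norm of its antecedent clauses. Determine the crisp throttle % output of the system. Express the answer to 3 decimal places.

R1 (z=77.6): downhill=0.91, ¬decelerating=1−0.70=0.30; AND[max(0, a+b−1)] → w = 0.21
R2 (z=63.0): steady=0.68, downhill=0.91; AND[max(0, a+b−1)] → w = 0.59
R3 (z=66.0): ¬decelerating=1−0.70=0.30, uphill=0.82; AND[max(0, a+b−1)] → w = 0.12
R4 (z=76.0): accelerating=0.29, uphill=0.82; AND[max(0, a+b−1)] → w = 0.11
R5 (z=47.0): steady=0.68, uphill=0.82; AND[max(0, a+b−1)] → w = 0.50
Weighted average = (0.21·77.6 + 0.59·63.0 + 0.12·66.0 + 0.11·76.0 + 0.50·47.0) / (0.21 + 0.59 + 0.12 + 0.11 + 0.50)
  = 93.2460 / 1.5300 = 60.945

60.945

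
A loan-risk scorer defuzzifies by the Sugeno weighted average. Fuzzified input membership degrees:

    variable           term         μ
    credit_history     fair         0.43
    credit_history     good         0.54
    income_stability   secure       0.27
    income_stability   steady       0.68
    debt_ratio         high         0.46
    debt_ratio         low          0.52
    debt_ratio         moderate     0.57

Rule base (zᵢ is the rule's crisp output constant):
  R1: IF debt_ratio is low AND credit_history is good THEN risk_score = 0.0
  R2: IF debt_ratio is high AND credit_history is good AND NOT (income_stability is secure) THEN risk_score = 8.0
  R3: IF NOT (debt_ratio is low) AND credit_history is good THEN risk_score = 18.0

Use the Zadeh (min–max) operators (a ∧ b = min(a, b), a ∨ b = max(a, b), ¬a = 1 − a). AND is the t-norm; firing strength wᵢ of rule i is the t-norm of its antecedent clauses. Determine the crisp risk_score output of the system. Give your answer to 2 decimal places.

8.44

R1 (z=0.0): low=0.52, good=0.54; AND[min(a, b)] → w = 0.52
R2 (z=8.0): high=0.46, good=0.54, ¬secure=1−0.27=0.73; AND[min(a, b)] → w = 0.46
R3 (z=18.0): ¬low=1−0.52=0.48, good=0.54; AND[min(a, b)] → w = 0.48
Weighted average = (0.52·0.0 + 0.46·8.0 + 0.48·18.0) / (0.52 + 0.46 + 0.48)
  = 12.3200 / 1.4600 = 8.44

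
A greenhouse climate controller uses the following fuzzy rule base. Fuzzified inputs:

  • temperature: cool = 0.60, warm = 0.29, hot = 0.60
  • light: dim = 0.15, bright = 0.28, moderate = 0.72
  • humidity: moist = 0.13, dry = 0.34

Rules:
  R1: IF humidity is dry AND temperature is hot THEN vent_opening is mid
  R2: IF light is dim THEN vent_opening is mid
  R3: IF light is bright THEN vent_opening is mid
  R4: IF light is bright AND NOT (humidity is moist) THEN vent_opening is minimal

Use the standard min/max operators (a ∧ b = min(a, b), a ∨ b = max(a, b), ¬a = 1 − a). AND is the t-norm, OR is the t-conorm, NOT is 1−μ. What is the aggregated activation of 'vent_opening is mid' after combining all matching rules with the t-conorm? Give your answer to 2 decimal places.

R1: dry=0.34, hot=0.60; AND[min(a, b)] → w = 0.34
R2: dim=0.15 → w = 0.15
R3: bright=0.28 → w = 0.28
R4: bright=0.28, ¬moist=1−0.13=0.87; AND[min(a, b)] → w = 0.28
Rules with consequent 'mid': {R1, R2, R3} → strengths 0.34, 0.15, 0.28
Aggregate via t-conorm [max(a, b)]: 0.34

0.34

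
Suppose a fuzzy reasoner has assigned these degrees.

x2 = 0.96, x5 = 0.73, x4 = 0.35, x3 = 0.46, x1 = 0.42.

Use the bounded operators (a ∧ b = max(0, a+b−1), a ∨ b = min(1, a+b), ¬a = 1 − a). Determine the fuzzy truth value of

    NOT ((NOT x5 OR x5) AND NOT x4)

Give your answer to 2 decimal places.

0.35

NOT x5 = 1 − 0.73 = 0.27
NOT x5 OR x5 = min(1, a+b) on (0.27, 0.73) = 1.00
NOT x4 = 1 − 0.35 = 0.65
(NOT x5 OR x5) AND NOT x4 = max(0, a+b−1) on (1.00, 0.65) = 0.65
NOT ((NOT x5 OR x5) AND NOT x4) = 1 − 0.65 = 0.35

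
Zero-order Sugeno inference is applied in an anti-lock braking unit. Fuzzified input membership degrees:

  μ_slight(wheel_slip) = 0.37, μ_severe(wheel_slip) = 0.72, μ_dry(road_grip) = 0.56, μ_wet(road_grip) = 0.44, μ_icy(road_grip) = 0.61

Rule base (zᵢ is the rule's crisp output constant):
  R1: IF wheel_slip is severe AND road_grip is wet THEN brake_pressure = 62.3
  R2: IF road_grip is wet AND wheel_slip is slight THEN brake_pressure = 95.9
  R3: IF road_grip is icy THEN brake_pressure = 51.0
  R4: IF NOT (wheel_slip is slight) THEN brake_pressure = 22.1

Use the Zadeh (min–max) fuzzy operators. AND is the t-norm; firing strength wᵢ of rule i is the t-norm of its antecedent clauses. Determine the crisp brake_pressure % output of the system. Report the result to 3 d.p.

R1 (z=62.3): severe=0.72, wet=0.44; AND[min(a, b)] → w = 0.44
R2 (z=95.9): wet=0.44, slight=0.37; AND[min(a, b)] → w = 0.37
R3 (z=51.0): icy=0.61 → w = 0.61
R4 (z=22.1): ¬slight=1−0.37=0.63 → w = 0.63
Weighted average = (0.44·62.3 + 0.37·95.9 + 0.61·51.0 + 0.63·22.1) / (0.44 + 0.37 + 0.61 + 0.63)
  = 107.9280 / 2.0500 = 52.648

52.648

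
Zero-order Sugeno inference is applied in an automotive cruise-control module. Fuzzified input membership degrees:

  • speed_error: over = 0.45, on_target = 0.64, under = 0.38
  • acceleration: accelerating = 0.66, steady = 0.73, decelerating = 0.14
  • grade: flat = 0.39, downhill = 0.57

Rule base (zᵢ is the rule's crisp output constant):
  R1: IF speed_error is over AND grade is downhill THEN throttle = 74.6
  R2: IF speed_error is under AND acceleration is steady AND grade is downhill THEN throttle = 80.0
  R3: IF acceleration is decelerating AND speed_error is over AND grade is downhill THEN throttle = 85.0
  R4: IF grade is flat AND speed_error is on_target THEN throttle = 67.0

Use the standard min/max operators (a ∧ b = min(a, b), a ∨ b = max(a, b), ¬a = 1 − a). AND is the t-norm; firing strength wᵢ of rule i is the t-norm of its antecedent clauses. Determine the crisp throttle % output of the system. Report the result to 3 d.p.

R1 (z=74.6): over=0.45, downhill=0.57; AND[min(a, b)] → w = 0.45
R2 (z=80.0): under=0.38, steady=0.73, downhill=0.57; AND[min(a, b)] → w = 0.38
R3 (z=85.0): decelerating=0.14, over=0.45, downhill=0.57; AND[min(a, b)] → w = 0.14
R4 (z=67.0): flat=0.39, on_target=0.64; AND[min(a, b)] → w = 0.39
Weighted average = (0.45·74.6 + 0.38·80.0 + 0.14·85.0 + 0.39·67.0) / (0.45 + 0.38 + 0.14 + 0.39)
  = 102.0000 / 1.3600 = 75.000

75.000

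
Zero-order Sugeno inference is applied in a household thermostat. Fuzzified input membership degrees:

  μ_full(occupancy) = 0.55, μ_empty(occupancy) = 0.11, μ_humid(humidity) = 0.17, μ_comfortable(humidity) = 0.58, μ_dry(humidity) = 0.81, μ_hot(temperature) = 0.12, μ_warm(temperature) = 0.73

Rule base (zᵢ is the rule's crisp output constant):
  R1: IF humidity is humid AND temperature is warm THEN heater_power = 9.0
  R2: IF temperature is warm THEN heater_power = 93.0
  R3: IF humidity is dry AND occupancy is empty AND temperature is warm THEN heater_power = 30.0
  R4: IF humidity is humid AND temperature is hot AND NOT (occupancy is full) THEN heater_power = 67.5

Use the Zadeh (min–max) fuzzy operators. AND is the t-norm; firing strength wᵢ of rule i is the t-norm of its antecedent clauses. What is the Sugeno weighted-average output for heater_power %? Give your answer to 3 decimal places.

71.522

R1 (z=9.0): humid=0.17, warm=0.73; AND[min(a, b)] → w = 0.17
R2 (z=93.0): warm=0.73 → w = 0.73
R3 (z=30.0): dry=0.81, empty=0.11, warm=0.73; AND[min(a, b)] → w = 0.11
R4 (z=67.5): humid=0.17, hot=0.12, ¬full=1−0.55=0.45; AND[min(a, b)] → w = 0.12
Weighted average = (0.17·9.0 + 0.73·93.0 + 0.11·30.0 + 0.12·67.5) / (0.17 + 0.73 + 0.11 + 0.12)
  = 80.8200 / 1.1300 = 71.522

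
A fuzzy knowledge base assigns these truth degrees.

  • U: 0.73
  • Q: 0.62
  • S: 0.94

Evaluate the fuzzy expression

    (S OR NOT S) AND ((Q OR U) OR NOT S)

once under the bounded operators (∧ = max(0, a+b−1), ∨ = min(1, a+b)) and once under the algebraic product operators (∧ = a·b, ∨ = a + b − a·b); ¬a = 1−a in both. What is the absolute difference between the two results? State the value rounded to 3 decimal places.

Under bounded:
  NOT S = 1 − 0.94 = 0.06
  S OR NOT S = min(1, a+b) on (0.94, 0.06) = 1.00
  Q OR U = min(1, a+b) on (0.62, 0.73) = 1.00
  NOT S = 1 − 0.94 = 0.06
  (Q OR U) OR NOT S = min(1, a+b) on (1.00, 0.06) = 1.00
  (S OR NOT S) AND ((Q OR U) OR NOT S) = max(0, a+b−1) on (1.00, 1.00) = 1.00
  → value = 1.0000
Under algebraic product:
  NOT S = 1 − 0.9400 = 0.0600
  S OR NOT S = a + b − a·b on (0.9400, 0.0600) = 0.9436
  Q OR U = a + b − a·b on (0.6200, 0.7300) = 0.8974
  NOT S = 1 − 0.9400 = 0.0600
  (Q OR U) OR NOT S = a + b − a·b on (0.8974, 0.0600) = 0.9036
  (S OR NOT S) AND ((Q OR U) OR NOT S) = a·b on (0.9436, 0.9036) = 0.8526
  → value = 0.8526
|1.0000 − 0.8526| = 0.147

0.147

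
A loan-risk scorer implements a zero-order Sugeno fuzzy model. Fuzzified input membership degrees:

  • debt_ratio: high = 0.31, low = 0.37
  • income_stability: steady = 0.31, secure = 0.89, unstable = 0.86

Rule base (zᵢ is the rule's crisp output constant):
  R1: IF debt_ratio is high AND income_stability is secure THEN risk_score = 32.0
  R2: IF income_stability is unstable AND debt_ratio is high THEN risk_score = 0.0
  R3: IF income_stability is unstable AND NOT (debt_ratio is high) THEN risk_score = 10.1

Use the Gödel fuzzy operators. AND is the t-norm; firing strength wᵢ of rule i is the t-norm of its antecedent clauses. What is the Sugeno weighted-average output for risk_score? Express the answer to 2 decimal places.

R1 (z=32.0): high=0.31, secure=0.89; AND[min(a, b)] → w = 0.31
R2 (z=0.0): unstable=0.86, high=0.31; AND[min(a, b)] → w = 0.31
R3 (z=10.1): unstable=0.86, ¬high=1−0.31=0.69; AND[min(a, b)] → w = 0.69
Weighted average = (0.31·32.0 + 0.31·0.0 + 0.69·10.1) / (0.31 + 0.31 + 0.69)
  = 16.8890 / 1.3100 = 12.89

12.89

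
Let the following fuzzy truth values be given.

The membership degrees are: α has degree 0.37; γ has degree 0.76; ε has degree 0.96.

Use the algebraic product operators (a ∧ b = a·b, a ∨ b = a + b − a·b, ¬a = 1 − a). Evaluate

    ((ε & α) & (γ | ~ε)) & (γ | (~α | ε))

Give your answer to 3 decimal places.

ε & α = a·b on (0.9600, 0.3700) = 0.3552
~ε = 1 − 0.9600 = 0.0400
γ | ~ε = a + b − a·b on (0.7600, 0.0400) = 0.7696
(ε & α) & (γ | ~ε) = a·b on (0.3552, 0.7696) = 0.2734
~α = 1 − 0.3700 = 0.6300
~α | ε = a + b − a·b on (0.6300, 0.9600) = 0.9852
γ | (~α | ε) = a + b − a·b on (0.7600, 0.9852) = 0.9964
((ε & α) & (γ | ~ε)) & (γ | (~α | ε)) = a·b on (0.2734, 0.9964) = 0.2724

0.272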